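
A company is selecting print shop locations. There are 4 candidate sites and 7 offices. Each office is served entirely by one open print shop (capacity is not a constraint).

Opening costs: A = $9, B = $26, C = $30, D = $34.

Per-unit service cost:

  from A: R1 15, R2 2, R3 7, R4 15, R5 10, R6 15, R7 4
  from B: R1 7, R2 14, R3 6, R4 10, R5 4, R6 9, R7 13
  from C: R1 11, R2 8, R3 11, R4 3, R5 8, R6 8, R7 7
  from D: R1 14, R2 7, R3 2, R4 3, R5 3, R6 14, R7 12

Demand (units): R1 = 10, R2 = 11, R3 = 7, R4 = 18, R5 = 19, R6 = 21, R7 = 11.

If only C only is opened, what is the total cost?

Each office is assigned to its cheapest site among the open ones.
{C}: R1→C 11·10=110, R2→C 8·11=88, R3→C 11·7=77, R4→C 3·18=54, R5→C 8·19=152, R6→C 8·21=168, R7→C 7·11=77. Service 726; fixed 30; total 756.

Total cost: 756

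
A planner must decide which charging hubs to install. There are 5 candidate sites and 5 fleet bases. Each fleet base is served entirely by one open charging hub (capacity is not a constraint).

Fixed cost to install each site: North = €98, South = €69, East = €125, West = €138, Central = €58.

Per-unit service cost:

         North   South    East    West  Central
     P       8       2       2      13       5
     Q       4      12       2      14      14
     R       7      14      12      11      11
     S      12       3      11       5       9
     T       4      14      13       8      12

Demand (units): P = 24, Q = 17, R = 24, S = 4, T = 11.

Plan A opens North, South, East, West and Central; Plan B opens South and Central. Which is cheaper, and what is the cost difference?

Plan B is cheaper by 7.

Plan A: {North, South, East, West, Central}: P→South 2·24=48, Q→East 2·17=34, R→North 7·24=168, S→South 3·4=12, T→North 4·11=44. Service 306; fixed 488; total 794.
Plan B: {South, Central}: P→South 2·24=48, Q→South 12·17=204, R→Central 11·24=264, S→South 3·4=12, T→Central 12·11=132. Service 660; fixed 127; total 787.
Difference: |794 − 787| = 7.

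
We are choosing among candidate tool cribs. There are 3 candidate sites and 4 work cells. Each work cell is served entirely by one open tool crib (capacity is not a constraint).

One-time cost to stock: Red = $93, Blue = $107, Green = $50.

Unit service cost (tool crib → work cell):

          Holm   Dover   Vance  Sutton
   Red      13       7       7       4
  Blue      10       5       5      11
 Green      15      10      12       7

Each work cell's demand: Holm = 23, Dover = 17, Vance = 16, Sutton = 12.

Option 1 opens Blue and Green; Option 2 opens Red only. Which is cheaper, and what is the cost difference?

Option 1 is cheaper by 35.

Option 1: {Blue, Green}: Holm→Blue 10·23=230, Dover→Blue 5·17=85, Vance→Blue 5·16=80, Sutton→Green 7·12=84. Service 479; fixed 157; total 636.
Option 2: {Red}: Holm→Red 13·23=299, Dover→Red 7·17=119, Vance→Red 7·16=112, Sutton→Red 4·12=48. Service 578; fixed 93; total 671.
Difference: |636 − 671| = 35.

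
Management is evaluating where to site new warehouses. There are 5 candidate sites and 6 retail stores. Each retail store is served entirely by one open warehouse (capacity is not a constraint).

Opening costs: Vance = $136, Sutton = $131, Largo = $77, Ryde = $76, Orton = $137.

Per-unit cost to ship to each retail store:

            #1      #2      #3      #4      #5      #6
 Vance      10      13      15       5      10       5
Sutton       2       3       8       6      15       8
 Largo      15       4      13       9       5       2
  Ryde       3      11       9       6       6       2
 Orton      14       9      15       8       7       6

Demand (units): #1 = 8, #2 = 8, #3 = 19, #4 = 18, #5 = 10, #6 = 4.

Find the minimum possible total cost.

For any fixed open set, each retail store goes to its cheapest open site; total = fixed + service.
{Ryde}: #1→Ryde 3·8=24, #2→Ryde 11·8=88, #3→Ryde 9·19=171, #4→Ryde 6·18=108, #5→Ryde 6·10=60, #6→Ryde 2·4=8. Service 459; fixed 76; total 535.
{Largo, Ryde}: service 393 + fixed 153 = 546
{Sutton, Largo}: #1→Sutton 2·8=16, #2→Sutton 3·8=24, #3→Sutton 8·19=152, #4→Sutton 6·18=108, #5→Largo 5·10=50, #6→Largo 2·4=8. Service 358; fixed 208; total 566.
{Vance, Sutton, Largo, Ryde, Orton}: service 340 + fixed 557 = 897
No other subset beats 535.

Minimum total cost: 535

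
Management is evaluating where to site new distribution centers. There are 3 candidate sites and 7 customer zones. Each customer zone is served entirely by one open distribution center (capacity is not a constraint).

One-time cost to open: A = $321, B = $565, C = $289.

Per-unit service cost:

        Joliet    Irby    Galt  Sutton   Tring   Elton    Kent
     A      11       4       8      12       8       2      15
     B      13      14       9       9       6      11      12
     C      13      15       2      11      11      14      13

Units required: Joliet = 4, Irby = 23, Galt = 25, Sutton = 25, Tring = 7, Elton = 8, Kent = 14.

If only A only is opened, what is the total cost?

Total cost: 1239

Each customer zone is assigned to its cheapest site among the open ones.
{A}: Joliet→A 11·4=44, Irby→A 4·23=92, Galt→A 8·25=200, Sutton→A 12·25=300, Tring→A 8·7=56, Elton→A 2·8=16, Kent→A 15·14=210. Service 918; fixed 321; total 1239.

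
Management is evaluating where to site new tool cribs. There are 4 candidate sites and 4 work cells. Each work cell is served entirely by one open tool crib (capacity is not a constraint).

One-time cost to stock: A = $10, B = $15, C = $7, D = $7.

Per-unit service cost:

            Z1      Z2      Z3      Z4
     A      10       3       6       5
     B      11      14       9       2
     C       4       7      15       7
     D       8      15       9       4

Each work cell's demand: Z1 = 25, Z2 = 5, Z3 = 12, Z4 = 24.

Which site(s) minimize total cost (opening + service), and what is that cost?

For any fixed open set, each work cell goes to its cheapest open site; total = fixed + service.
{A, B, C}: Z1→C 4·25=100, Z2→A 3·5=15, Z3→A 6·12=72, Z4→B 2·24=48. Service 235; fixed 32; total 267.
{A, B, C, D}: service 235 + fixed 39 = 274
{A, C, D}: service 283 + fixed 24 = 307
{C}: service 483 + fixed 7 = 490
No other subset beats 267.

Open A, B and C; minimum total cost 267.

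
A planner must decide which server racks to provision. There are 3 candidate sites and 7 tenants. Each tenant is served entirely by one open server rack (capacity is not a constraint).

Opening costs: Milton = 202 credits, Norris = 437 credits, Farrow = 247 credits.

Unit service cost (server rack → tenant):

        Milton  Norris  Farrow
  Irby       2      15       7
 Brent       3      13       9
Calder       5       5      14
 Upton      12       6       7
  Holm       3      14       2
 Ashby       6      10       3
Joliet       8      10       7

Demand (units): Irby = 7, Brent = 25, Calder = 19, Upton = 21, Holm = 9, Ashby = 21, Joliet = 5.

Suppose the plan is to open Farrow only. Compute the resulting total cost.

Total cost: 1050

Each tenant is assigned to its cheapest site among the open ones.
{Farrow}: Irby→Farrow 7·7=49, Brent→Farrow 9·25=225, Calder→Farrow 14·19=266, Upton→Farrow 7·21=147, Holm→Farrow 2·9=18, Ashby→Farrow 3·21=63, Joliet→Farrow 7·5=35. Service 803; fixed 247; total 1050.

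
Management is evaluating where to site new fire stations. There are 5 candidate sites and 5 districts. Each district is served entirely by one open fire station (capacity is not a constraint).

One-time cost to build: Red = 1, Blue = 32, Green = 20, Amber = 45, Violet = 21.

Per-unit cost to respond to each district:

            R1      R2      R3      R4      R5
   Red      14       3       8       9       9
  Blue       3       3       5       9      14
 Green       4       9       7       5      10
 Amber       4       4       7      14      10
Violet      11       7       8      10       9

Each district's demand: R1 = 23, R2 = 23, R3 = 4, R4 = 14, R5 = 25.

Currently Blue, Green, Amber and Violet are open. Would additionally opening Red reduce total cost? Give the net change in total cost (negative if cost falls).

No — net change +1 (cost rises by 1).

Current service cost with {Blue, Green, Amber, Violet}: 453.
Adding Red: each district re-picks its cheapest; new service cost 453, saving 0.
Extra fixed cost: 1. Net change = 1 − 0 = 1.
(Totals: 571 → 572.)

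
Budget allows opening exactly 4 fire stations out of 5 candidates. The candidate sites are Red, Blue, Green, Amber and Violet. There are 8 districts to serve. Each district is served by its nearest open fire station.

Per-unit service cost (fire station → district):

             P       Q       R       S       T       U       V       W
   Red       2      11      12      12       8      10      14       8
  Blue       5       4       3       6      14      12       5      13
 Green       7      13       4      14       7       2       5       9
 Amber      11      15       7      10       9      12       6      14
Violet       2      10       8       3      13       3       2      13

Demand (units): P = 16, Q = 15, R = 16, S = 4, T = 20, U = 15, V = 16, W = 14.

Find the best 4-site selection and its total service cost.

Choose Red, Blue, Green and Violet; total service cost 466.

With exactly 4 open, each district uses its cheapest among the chosen.
{Red, Blue, Green, Violet}: P→Red 2·16=32, Q→Blue 4·15=60, R→Blue 3·16=48, S→Violet 3·4=12, T→Green 7·20=140, U→Green 2·15=30, V→Violet 2·16=32, W→Red 8·14=112. Service cost 466.
{Blue, Green, Amber, Violet}: service cost 480
{Red, Blue, Amber, Violet}: service cost 501
Among all 5 size-4 choices, {Red, Blue, Green, Violet} is lowest.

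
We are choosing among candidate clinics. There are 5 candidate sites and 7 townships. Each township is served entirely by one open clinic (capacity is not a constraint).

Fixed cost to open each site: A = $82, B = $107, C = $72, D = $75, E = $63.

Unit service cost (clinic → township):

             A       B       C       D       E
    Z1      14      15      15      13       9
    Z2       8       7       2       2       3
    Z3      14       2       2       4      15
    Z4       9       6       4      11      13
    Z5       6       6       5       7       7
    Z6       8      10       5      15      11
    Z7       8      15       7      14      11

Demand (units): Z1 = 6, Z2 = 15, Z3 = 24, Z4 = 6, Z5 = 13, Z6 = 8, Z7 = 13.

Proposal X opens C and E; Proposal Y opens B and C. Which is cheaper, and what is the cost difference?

Proposal X is cheaper by 80.

Proposal X: {C, E}: Z1→E 9·6=54, Z2→C 2·15=30, Z3→C 2·24=48, Z4→C 4·6=24, Z5→C 5·13=65, Z6→C 5·8=40, Z7→C 7·13=91. Service 352; fixed 135; total 487.
Proposal Y: {B, C}: Z1→B 15·6=90, Z2→C 2·15=30, Z3→B 2·24=48, Z4→C 4·6=24, Z5→C 5·13=65, Z6→C 5·8=40, Z7→C 7·13=91. Service 388; fixed 179; total 567.
Difference: |487 − 567| = 80.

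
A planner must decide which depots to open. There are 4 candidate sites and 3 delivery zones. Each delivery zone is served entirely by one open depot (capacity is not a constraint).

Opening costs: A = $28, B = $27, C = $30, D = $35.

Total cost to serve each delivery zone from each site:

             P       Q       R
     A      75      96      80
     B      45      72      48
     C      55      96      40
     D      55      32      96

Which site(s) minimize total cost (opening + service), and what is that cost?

Open B and D; minimum total cost 187.

For any fixed open set, each delivery zone goes to its cheapest open site; total = fixed + service.
{B, D}: P→B 45, Q→D 32, R→B 48. Service 125; fixed 62; total 187.
{B}: service 165 + fixed 27 = 192
{C, D}: P→C 55, Q→D 32, R→C 40. Service 127; fixed 65; total 192.
{A, B, C, D}: service 117 + fixed 120 = 237
No other subset beats 187.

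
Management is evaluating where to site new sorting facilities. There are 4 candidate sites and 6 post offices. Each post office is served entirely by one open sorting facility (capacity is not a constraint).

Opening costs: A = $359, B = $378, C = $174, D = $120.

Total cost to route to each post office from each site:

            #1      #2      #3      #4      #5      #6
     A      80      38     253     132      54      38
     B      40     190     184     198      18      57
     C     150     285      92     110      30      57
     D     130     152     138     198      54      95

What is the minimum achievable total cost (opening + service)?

Minimum total cost: 865

For any fixed open set, each post office goes to its cheapest open site; total = fixed + service.
{C, D}: #1→D 130, #2→D 152, #3→C 92, #4→C 110, #5→C 30, #6→C 57. Service 571; fixed 294; total 865.
{D}: #1→D 130, #2→D 152, #3→D 138, #4→D 198, #5→D 54, #6→D 95. Service 767; fixed 120; total 887.
{C}: #1→C 150, #2→C 285, #3→C 92, #4→C 110, #5→C 30, #6→C 57. Service 724; fixed 174; total 898.
{A, B, C, D}: #1→B 40, #2→A 38, #3→C 92, #4→C 110, #5→B 18, #6→A 38. Service 336; fixed 1031; total 1367.
No other subset beats 865.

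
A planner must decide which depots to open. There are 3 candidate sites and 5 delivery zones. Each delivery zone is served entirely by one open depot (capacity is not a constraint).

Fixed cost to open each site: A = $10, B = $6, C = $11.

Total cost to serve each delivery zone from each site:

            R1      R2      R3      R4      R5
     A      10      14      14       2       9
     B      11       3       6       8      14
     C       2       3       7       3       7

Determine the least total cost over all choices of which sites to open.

Minimum total cost: 33

For any fixed open set, each delivery zone goes to its cheapest open site; total = fixed + service.
{C}: R1→C 2, R2→C 3, R3→C 7, R4→C 3, R5→C 7. Service 22; fixed 11; total 33.
{B, C}: R1→C 2, R2→B 3, R3→B 6, R4→C 3, R5→C 7. Service 21; fixed 17; total 38.
{A, C}: R1→C 2, R2→C 3, R3→C 7, R4→A 2, R5→C 7. Service 21; fixed 21; total 42.
{A, B, C}: service 20 + fixed 27 = 47
(All 7 nonempty subsets were checked; C only is lowest.)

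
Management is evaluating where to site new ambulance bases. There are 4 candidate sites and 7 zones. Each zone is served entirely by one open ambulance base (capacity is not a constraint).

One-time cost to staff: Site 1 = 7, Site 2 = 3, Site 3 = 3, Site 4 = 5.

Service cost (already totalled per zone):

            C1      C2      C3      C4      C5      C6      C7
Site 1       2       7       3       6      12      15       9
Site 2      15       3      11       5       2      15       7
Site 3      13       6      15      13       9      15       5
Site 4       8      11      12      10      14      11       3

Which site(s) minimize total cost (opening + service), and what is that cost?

For any fixed open set, each zone goes to its cheapest open site; total = fixed + service.
{Site 1, Site 2, Site 4}: C1→Site 1 2, C2→Site 2 3, C3→Site 1 3, C4→Site 2 5, C5→Site 2 2, C6→Site 4 11, C7→Site 4 3. Service 29; fixed 15; total 44.
{Site 1, Site 2}: service 37 + fixed 10 = 47
{Site 1, Site 2, Site 3, Site 4}: service 29 + fixed 18 = 47
{Site 2}: service 58 + fixed 3 = 61
No other subset beats 44.

Open Site 1, Site 2 and Site 4; minimum total cost 44.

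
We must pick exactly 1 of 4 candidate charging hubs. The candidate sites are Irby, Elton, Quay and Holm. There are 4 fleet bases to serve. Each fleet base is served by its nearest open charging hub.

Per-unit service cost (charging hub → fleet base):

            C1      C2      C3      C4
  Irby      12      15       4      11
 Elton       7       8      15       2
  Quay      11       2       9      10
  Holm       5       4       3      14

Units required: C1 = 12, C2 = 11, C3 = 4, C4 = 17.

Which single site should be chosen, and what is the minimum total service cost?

Choose Elton only; total service cost 266.

With exactly 1 open, each fleet base uses its cheapest among the chosen.
{Elton}: C1→Elton 7·12=84, C2→Elton 8·11=88, C3→Elton 15·4=60, C4→Elton 2·17=34. Service cost 266.
{Holm}: service cost 354
{Quay}: service cost 360
Among all 4 size-1 choices, {Elton} is lowest.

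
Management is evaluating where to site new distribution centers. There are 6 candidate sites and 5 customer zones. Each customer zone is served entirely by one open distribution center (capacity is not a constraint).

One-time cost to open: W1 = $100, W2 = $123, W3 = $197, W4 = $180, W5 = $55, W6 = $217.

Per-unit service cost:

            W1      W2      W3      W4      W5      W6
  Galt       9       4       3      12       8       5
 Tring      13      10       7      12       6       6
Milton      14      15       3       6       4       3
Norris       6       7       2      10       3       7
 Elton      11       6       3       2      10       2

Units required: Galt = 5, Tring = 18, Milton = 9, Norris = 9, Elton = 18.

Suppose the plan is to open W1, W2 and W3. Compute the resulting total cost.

Total cost: 660

Each customer zone is assigned to its cheapest site among the open ones.
{W1, W2, W3}: Galt→W3 3·5=15, Tring→W3 7·18=126, Milton→W3 3·9=27, Norris→W3 2·9=18, Elton→W3 3·18=54. Service 240; fixed 420; total 660.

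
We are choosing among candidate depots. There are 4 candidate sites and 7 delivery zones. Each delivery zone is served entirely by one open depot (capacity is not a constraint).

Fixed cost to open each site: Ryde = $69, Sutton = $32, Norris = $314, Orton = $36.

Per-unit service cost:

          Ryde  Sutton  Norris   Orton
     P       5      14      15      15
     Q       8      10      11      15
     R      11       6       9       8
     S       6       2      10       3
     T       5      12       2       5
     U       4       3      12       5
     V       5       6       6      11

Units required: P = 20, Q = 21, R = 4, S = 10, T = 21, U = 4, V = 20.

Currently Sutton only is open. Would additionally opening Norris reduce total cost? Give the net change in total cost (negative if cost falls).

Current service cost with {Sutton}: 918.
Adding Norris: each delivery zone re-picks its cheapest; new service cost 708, saving 210.
Extra fixed cost: 314. Net change = 314 − 210 = 104.
(Totals: 950 → 1054.)

No — net change +104 (cost rises by 104).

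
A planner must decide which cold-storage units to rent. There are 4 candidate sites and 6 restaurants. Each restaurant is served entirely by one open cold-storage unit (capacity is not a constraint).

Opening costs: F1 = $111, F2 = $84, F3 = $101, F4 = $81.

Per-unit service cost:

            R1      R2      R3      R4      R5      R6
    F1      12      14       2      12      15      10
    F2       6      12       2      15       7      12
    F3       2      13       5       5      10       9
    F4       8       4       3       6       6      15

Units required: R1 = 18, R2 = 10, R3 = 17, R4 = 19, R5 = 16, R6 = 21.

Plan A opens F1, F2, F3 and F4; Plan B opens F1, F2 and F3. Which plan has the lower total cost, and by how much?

Plan A is cheaper by 15.

Plan A: {F1, F2, F3, F4}: R1→F3 2·18=36, R2→F4 4·10=40, R3→F1 2·17=34, R4→F3 5·19=95, R5→F4 6·16=96, R6→F3 9·21=189. Service 490; fixed 377; total 867.
Plan B: {F1, F2, F3}: R1→F3 2·18=36, R2→F2 12·10=120, R3→F1 2·17=34, R4→F3 5·19=95, R5→F2 7·16=112, R6→F3 9·21=189. Service 586; fixed 296; total 882.
Difference: |867 − 882| = 15.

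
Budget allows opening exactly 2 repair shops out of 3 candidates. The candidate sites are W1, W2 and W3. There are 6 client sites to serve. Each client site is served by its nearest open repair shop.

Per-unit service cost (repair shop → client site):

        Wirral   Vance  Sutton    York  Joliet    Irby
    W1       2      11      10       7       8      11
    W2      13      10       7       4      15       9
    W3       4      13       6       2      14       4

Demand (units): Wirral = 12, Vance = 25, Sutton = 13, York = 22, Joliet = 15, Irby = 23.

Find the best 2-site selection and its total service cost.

Choose W1 and W3; total service cost 633.

With exactly 2 open, each client site uses its cheapest among the chosen.
{W1, W3}: Wirral→W1 2·12=24, Vance→W1 11·25=275, Sutton→W3 6·13=78, York→W3 2·22=44, Joliet→W1 8·15=120, Irby→W3 4·23=92. Service cost 633.
{W2, W3}: service cost 722
{W1, W2}: service cost 780
Among all 3 size-2 choices, {W1, W3} is lowest.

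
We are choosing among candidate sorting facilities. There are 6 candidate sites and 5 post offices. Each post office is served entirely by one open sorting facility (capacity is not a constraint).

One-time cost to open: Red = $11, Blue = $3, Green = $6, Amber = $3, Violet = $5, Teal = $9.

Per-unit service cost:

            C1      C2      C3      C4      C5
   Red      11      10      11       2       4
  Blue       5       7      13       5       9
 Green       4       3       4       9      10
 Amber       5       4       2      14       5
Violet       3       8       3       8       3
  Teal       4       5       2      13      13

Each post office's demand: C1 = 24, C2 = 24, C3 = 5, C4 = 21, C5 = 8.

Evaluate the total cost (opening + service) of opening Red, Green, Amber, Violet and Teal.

Each post office is assigned to its cheapest site among the open ones.
{Red, Green, Amber, Violet, Teal}: C1→Violet 3·24=72, C2→Green 3·24=72, C3→Amber 2·5=10, C4→Red 2·21=42, C5→Violet 3·8=24. Service 220; fixed 34; total 254.

Total cost: 254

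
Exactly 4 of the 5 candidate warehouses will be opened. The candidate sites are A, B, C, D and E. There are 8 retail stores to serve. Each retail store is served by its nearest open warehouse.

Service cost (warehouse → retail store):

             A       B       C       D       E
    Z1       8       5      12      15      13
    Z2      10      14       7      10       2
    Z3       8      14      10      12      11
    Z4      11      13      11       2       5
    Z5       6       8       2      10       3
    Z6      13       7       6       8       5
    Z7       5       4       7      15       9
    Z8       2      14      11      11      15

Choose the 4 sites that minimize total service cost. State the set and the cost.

Choose A, B, D and E; total service cost 31.

With exactly 4 open, each retail store uses its cheapest among the chosen.
{A, B, D, E}: Z1→B 5, Z2→E 2, Z3→A 8, Z4→D 2, Z5→E 3, Z6→E 5, Z7→B 4, Z8→A 2. Service cost 31.
{A, B, C, E}: service cost 33
{A, C, D, E}: service cost 34
Among all 5 size-4 choices, {A, B, D, E} is lowest.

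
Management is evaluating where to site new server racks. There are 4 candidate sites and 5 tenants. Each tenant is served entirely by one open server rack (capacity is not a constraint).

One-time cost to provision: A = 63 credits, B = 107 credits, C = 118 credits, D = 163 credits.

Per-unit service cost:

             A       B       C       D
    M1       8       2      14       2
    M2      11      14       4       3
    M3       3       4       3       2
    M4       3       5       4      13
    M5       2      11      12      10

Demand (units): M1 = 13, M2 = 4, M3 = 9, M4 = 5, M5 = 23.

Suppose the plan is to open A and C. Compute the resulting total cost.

Total cost: 389

Each tenant is assigned to its cheapest site among the open ones.
{A, C}: M1→A 8·13=104, M2→C 4·4=16, M3→A 3·9=27, M4→A 3·5=15, M5→A 2·23=46. Service 208; fixed 181; total 389.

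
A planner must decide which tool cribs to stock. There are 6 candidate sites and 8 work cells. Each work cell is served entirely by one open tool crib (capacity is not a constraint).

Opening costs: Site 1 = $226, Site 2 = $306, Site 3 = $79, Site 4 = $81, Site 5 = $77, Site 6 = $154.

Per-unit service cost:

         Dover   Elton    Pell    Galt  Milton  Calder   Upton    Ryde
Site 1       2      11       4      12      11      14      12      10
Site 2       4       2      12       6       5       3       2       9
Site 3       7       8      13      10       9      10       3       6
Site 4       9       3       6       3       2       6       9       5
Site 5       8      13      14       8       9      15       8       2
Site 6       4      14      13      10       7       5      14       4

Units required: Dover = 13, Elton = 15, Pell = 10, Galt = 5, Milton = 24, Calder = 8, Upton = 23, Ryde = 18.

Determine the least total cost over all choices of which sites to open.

For any fixed open set, each work cell goes to its cheapest open site; total = fixed + service.
{Site 3, Site 4}: Dover→Site 3 7·13=91, Elton→Site 4 3·15=45, Pell→Site 4 6·10=60, Galt→Site 4 3·5=15, Milton→Site 4 2·24=48, Calder→Site 4 6·8=48, Upton→Site 3 3·23=69, Ryde→Site 4 5·18=90. Service 466; fixed 160; total 626.
{Site 3, Site 4, Site 5}: Dover→Site 3 7·13=91, Elton→Site 4 3·15=45, Pell→Site 4 6·10=60, Galt→Site 4 3·5=15, Milton→Site 4 2·24=48, Calder→Site 4 6·8=48, Upton→Site 3 3·23=69, Ryde→Site 5 2·18=36. Service 412; fixed 237; total 649.
{Site 4, Site 5}: Dover→Site 5 8·13=104, Elton→Site 4 3·15=45, Pell→Site 4 6·10=60, Galt→Site 4 3·5=15, Milton→Site 4 2·24=48, Calder→Site 4 6·8=48, Upton→Site 5 8·23=184, Ryde→Site 5 2·18=36. Service 540; fixed 158; total 698.
{Site 1, Site 2, Site 3, Site 4, Site 5, Site 6}: Dover→Site 1 2·13=26, Elton→Site 2 2·15=30, Pell→Site 1 4·10=40, Galt→Site 4 3·5=15, Milton→Site 4 2·24=48, Calder→Site 2 3·8=24, Upton→Site 2 2·23=46, Ryde→Site 5 2·18=36. Service 265; fixed 923; total 1188.
No other subset beats 626.

Minimum total cost: 626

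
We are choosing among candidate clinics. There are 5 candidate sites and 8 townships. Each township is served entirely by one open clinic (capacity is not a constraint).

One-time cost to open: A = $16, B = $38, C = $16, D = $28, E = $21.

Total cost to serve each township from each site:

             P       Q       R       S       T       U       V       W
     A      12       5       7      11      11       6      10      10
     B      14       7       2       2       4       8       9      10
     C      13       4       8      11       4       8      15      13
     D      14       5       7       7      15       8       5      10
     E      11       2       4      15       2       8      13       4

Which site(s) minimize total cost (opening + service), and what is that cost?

Open E only; minimum total cost 80.

For any fixed open set, each township goes to its cheapest open site; total = fixed + service.
{E}: P→E 11, Q→E 2, R→E 4, S→E 15, T→E 2, U→E 8, V→E 13, W→E 4. Service 59; fixed 21; total 80.
{A, E}: P→E 11, Q→E 2, R→E 4, S→A 11, T→E 2, U→A 6, V→A 10, W→E 4. Service 50; fixed 37; total 87.
{A}: service 72 + fixed 16 = 88
{A, B, C, D, E}: P→E 11, Q→E 2, R→B 2, S→B 2, T→E 2, U→A 6, V→D 5, W→E 4. Service 34; fixed 119; total 153.
No other subset beats 80.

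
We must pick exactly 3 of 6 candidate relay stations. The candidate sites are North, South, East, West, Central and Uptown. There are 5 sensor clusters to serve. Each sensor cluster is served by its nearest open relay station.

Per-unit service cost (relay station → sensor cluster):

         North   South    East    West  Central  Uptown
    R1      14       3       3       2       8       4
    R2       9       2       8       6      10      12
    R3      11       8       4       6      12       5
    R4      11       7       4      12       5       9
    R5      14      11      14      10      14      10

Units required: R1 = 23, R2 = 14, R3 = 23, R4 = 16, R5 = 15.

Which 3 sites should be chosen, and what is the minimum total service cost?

Choose South, East and West; total service cost 380.

With exactly 3 open, each sensor cluster uses its cheapest among the chosen.
{South, East, West}: R1→West 2·23=46, R2→South 2·14=28, R3→East 4·23=92, R4→East 4·16=64, R5→West 10·15=150. Service cost 380.
{South, East, Uptown}: service cost 403
{North, South, East}: service cost 418
Among all 20 size-3 choices, {South, East, West} is lowest.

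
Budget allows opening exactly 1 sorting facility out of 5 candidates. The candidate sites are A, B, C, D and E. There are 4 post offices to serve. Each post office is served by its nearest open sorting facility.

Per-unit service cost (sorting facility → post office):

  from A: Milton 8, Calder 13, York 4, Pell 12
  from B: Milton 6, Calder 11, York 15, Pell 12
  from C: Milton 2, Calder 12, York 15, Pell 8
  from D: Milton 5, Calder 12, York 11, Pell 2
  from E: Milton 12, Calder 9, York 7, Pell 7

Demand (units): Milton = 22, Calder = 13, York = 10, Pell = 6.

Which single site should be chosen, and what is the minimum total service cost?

Choose D only; total service cost 388.

With exactly 1 open, each post office uses its cheapest among the chosen.
{D}: Milton→D 5·22=110, Calder→D 12·13=156, York→D 11·10=110, Pell→D 2·6=12. Service cost 388.
{C}: service cost 398
{A}: service cost 457
Among all 5 size-1 choices, {D} is lowest.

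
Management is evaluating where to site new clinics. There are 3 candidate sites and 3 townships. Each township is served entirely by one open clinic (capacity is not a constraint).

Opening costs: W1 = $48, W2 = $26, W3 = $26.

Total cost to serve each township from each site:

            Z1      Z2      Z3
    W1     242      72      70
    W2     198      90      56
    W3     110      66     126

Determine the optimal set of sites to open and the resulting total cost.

For any fixed open set, each township goes to its cheapest open site; total = fixed + service.
{W2, W3}: Z1→W3 110, Z2→W3 66, Z3→W2 56. Service 232; fixed 52; total 284.
{W1, W3}: Z1→W3 110, Z2→W3 66, Z3→W1 70. Service 246; fixed 74; total 320.
{W3}: service 302 + fixed 26 = 328
{W1, W2, W3}: service 232 + fixed 100 = 332
No other subset beats 284.

Open W2 and W3; minimum total cost 284.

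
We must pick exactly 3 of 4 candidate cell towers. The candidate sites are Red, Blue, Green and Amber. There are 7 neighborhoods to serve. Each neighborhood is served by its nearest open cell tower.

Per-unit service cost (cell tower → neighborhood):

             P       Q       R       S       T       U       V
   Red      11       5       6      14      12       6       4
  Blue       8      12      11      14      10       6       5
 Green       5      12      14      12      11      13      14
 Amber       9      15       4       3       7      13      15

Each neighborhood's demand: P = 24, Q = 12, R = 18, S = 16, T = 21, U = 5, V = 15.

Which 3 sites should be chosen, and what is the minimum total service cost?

Choose Red, Green and Amber; total service cost 537.

With exactly 3 open, each neighborhood uses its cheapest among the chosen.
{Red, Green, Amber}: P→Green 5·24=120, Q→Red 5·12=60, R→Amber 4·18=72, S→Amber 3·16=48, T→Amber 7·21=147, U→Red 6·5=30, V→Red 4·15=60. Service cost 537.
{Red, Blue, Amber}: service cost 609
{Blue, Green, Amber}: service cost 636
Among all 4 size-3 choices, {Red, Green, Amber} is lowest.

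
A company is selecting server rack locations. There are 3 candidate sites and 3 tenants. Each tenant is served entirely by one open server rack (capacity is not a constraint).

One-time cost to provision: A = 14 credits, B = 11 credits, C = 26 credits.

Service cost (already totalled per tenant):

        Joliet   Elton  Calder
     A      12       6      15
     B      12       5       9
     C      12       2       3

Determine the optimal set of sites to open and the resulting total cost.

For any fixed open set, each tenant goes to its cheapest open site; total = fixed + service.
{B}: Joliet→B 12, Elton→B 5, Calder→B 9. Service 26; fixed 11; total 37.
{C}: service 17 + fixed 26 = 43
{A}: Joliet→A 12, Elton→A 6, Calder→A 15. Service 33; fixed 14; total 47.
{A, B, C}: Joliet→A 12, Elton→C 2, Calder→C 3. Service 17; fixed 51; total 68.
No other subset beats 37.

Open B only; minimum total cost 37.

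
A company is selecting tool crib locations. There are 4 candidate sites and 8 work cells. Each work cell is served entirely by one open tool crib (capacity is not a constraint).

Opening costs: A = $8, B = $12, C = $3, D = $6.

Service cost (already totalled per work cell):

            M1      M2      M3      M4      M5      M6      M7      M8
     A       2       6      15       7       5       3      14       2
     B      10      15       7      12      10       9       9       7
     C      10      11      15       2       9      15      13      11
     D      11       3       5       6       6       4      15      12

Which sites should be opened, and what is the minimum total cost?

For any fixed open set, each work cell goes to its cheapest open site; total = fixed + service.
{A, C, D}: M1→A 2, M2→D 3, M3→D 5, M4→C 2, M5→A 5, M6→A 3, M7→C 13, M8→A 2. Service 35; fixed 17; total 52.
{A, D}: service 40 + fixed 14 = 54
{A, B, C}: M1→A 2, M2→A 6, M3→B 7, M4→C 2, M5→A 5, M6→A 3, M7→B 9, M8→A 2. Service 36; fixed 23; total 59.
{A, B, C, D}: service 31 + fixed 29 = 60
(All 15 nonempty subsets were checked; A, C and D is lowest.)

Open A, C and D; minimum total cost 52.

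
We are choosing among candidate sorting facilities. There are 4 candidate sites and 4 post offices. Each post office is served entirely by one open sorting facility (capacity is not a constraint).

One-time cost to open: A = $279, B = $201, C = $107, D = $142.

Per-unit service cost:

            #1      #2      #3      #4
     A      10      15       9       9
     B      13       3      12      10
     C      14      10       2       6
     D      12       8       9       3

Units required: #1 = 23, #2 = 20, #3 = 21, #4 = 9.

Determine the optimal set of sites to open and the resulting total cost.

Open C only; minimum total cost 725.

For any fixed open set, each post office goes to its cheapest open site; total = fixed + service.
{C}: #1→C 14·23=322, #2→C 10·20=200, #3→C 2·21=42, #4→C 6·9=54. Service 618; fixed 107; total 725.
{C, D}: #1→D 12·23=276, #2→D 8·20=160, #3→C 2·21=42, #4→D 3·9=27. Service 505; fixed 249; total 754.
{B, C}: service 455 + fixed 308 = 763
{A, B, C, D}: #1→A 10·23=230, #2→B 3·20=60, #3→C 2·21=42, #4→D 3·9=27. Service 359; fixed 729; total 1088.
(All 15 nonempty subsets were checked; C only is lowest.)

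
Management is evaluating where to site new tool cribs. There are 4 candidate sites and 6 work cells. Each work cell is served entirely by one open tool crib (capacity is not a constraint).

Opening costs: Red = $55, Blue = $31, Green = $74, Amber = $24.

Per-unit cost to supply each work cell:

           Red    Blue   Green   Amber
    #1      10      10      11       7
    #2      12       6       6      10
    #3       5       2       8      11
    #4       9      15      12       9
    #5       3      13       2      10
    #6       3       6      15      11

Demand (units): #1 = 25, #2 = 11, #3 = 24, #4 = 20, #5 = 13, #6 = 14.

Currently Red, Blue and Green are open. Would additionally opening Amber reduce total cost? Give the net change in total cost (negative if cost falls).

Current service cost with {Red, Blue, Green}: 612.
Adding Amber: each work cell re-picks its cheapest; new service cost 537, saving 75.
Extra fixed cost: 24. Net change = 24 − 75 = -51.
(Totals: 772 → 721.)

Yes — net change −51 (cost falls by 51).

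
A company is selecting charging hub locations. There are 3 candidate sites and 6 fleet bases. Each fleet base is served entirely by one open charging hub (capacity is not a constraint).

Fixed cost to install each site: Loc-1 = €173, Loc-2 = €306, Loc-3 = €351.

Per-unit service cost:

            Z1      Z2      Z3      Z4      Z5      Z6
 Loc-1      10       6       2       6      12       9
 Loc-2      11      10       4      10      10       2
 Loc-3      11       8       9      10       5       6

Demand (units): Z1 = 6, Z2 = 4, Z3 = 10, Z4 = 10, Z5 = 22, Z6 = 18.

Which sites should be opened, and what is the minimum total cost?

Open Loc-1 only; minimum total cost 763.

For any fixed open set, each fleet base goes to its cheapest open site; total = fixed + service.
{Loc-1}: Z1→Loc-1 10·6=60, Z2→Loc-1 6·4=24, Z3→Loc-1 2·10=20, Z4→Loc-1 6·10=60, Z5→Loc-1 12·22=264, Z6→Loc-1 9·18=162. Service 590; fixed 173; total 763.
{Loc-2}: service 502 + fixed 306 = 808
{Loc-3}: Z1→Loc-3 11·6=66, Z2→Loc-3 8·4=32, Z3→Loc-3 9·10=90, Z4→Loc-3 10·10=100, Z5→Loc-3 5·22=110, Z6→Loc-3 6·18=108. Service 506; fixed 351; total 857.
{Loc-1, Loc-2, Loc-3}: service 310 + fixed 830 = 1140
No other subset beats 763.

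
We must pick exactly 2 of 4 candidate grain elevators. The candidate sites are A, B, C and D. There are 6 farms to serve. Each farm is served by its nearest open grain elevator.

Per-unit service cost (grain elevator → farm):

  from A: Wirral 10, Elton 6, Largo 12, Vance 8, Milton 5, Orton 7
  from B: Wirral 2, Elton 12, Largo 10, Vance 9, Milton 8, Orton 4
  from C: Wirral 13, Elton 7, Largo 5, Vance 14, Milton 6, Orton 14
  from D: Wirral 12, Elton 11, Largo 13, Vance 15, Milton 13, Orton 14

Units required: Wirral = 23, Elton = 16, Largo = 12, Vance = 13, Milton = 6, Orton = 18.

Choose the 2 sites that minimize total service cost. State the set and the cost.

Choose B and C; total service cost 443.

With exactly 2 open, each farm uses its cheapest among the chosen.
{B, C}: Wirral→B 2·23=46, Elton→C 7·16=112, Largo→C 5·12=60, Vance→B 9·13=117, Milton→C 6·6=36, Orton→B 4·18=72. Service cost 443.
{A, B}: service cost 468
{B, D}: service cost 579
Among all 6 size-2 choices, {B, C} is lowest.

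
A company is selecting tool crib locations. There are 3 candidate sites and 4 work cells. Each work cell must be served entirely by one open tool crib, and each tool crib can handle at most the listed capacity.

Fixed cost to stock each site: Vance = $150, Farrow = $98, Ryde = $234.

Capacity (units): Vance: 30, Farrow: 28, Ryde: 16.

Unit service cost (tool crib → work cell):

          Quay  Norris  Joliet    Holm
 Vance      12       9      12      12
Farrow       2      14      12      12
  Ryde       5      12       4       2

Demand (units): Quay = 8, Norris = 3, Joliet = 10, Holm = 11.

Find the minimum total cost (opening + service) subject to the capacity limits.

Open {Farrow, Ryde}: Quay→Farrow 2·8=16, Norris→Ryde 12·3=36, Joliet→Farrow 12·10=120, Holm→Ryde 2·11=22.
Loads: Farrow carries 18/28, Ryde carries 14/16. Service 194; fixed 332; total 526.
Next best feasible plan costs 532.

Minimum total cost: 526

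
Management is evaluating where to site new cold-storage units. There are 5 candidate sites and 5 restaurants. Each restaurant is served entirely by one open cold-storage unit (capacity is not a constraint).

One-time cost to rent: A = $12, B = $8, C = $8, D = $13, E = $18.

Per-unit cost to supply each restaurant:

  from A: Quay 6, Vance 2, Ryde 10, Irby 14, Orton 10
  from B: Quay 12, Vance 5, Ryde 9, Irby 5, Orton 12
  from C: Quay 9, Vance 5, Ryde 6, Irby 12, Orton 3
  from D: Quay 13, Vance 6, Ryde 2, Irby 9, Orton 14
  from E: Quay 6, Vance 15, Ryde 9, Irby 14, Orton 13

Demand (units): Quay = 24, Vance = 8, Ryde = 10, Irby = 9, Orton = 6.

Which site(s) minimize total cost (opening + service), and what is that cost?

Open A, B, C and D; minimum total cost 284.

For any fixed open set, each restaurant goes to its cheapest open site; total = fixed + service.
{A, B, C, D}: Quay→A 6·24=144, Vance→A 2·8=16, Ryde→D 2·10=20, Irby→B 5·9=45, Orton→C 3·6=18. Service 243; fixed 41; total 284.
{A, B, C, D, E}: Quay→A 6·24=144, Vance→A 2·8=16, Ryde→D 2·10=20, Irby→B 5·9=45, Orton→C 3·6=18. Service 243; fixed 59; total 302.
{A, B, C}: Quay→A 6·24=144, Vance→A 2·8=16, Ryde→C 6·10=60, Irby→B 5·9=45, Orton→C 3·6=18. Service 283; fixed 28; total 311.
{B}: service 535 + fixed 8 = 543
No other subset beats 284.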